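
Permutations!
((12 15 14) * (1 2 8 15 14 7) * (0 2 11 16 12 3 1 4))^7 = (0 2 8 15 7 4)(1 11 16 12 14 3)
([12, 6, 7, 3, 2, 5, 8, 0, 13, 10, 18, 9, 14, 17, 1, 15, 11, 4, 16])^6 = (0 13 12 17 14 4 1 2 6 7 8)(9 10 18 16 11)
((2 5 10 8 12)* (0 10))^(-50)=(0 2 8)(5 12 10)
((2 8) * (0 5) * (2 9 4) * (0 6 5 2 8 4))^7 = (0 4 9 2 8)(5 6)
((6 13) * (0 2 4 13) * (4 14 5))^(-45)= ((0 2 14 5 4 13 6))^(-45)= (0 4 2 13 14 6 5)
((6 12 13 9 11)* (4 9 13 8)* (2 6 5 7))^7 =(13)(2 5 9 8 6 7 11 4 12)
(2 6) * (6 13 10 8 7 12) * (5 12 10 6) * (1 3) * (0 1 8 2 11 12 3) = (0 1)(2 13 6 11 12 5 3 8 7 10) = [1, 0, 13, 8, 4, 3, 11, 10, 7, 9, 2, 12, 5, 6]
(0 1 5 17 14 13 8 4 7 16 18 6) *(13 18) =[1, 5, 2, 3, 7, 17, 0, 16, 4, 9, 10, 11, 12, 8, 18, 15, 13, 14, 6] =(0 1 5 17 14 18 6)(4 7 16 13 8)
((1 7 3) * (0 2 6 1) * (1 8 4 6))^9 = (8)(0 3 7 1 2)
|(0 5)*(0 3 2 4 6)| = 6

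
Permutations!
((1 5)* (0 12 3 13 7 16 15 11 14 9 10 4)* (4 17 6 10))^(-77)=(1 5)(6 10 17)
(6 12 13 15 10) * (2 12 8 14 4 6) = (2 12 13 15 10)(4 6 8 14) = [0, 1, 12, 3, 6, 5, 8, 7, 14, 9, 2, 11, 13, 15, 4, 10]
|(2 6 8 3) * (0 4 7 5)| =|(0 4 7 5)(2 6 8 3)| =4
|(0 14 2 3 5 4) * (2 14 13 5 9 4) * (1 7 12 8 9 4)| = |(14)(0 13 5 2 3 4)(1 7 12 8 9)| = 30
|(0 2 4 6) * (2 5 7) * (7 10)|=|(0 5 10 7 2 4 6)|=7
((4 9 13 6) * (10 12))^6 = (4 13)(6 9) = ((4 9 13 6)(10 12))^6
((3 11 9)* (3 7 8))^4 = (3 8 7 9 11)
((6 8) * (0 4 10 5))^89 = (0 4 10 5)(6 8)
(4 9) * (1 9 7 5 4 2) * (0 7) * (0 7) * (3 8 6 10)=[0, 9, 1, 8, 7, 4, 10, 5, 6, 2, 3]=(1 9 2)(3 8 6 10)(4 7 5)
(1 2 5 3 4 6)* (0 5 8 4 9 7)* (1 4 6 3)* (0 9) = (0 5 1 2 8 6 4 3)(7 9) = [5, 2, 8, 0, 3, 1, 4, 9, 6, 7]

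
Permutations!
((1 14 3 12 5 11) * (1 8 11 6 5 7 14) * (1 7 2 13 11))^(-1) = ((1 7 14 3 12 2 13 11 8)(5 6))^(-1) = (1 8 11 13 2 12 3 14 7)(5 6)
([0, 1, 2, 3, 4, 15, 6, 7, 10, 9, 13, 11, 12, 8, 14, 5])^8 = [0, 1, 2, 3, 4, 5, 6, 7, 13, 9, 8, 11, 12, 10, 14, 15]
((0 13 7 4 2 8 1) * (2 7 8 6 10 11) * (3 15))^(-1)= (0 1 8 13)(2 11 10 6)(3 15)(4 7)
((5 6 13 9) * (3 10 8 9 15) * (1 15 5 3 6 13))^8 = ((1 15 6)(3 10 8 9)(5 13))^8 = (1 6 15)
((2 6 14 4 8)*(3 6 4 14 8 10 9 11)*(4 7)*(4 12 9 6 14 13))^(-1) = ((2 7 12 9 11 3 14 13 4 10 6 8))^(-1) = (2 8 6 10 4 13 14 3 11 9 12 7)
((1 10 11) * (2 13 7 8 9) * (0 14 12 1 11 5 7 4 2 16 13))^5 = ((0 14 12 1 10 5 7 8 9 16 13 4 2))^5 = (0 5 13 12 8 2 10 16 14 7 4 1 9)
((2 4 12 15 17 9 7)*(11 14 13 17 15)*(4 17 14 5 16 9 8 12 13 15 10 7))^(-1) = ((2 17 8 12 11 5 16 9 4 13 14 15 10 7))^(-1) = (2 7 10 15 14 13 4 9 16 5 11 12 8 17)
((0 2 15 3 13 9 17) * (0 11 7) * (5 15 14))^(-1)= (0 7 11 17 9 13 3 15 5 14 2)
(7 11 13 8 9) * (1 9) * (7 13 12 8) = (1 9 13 7 11 12 8) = [0, 9, 2, 3, 4, 5, 6, 11, 1, 13, 10, 12, 8, 7]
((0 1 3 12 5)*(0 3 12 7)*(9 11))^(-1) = (0 7 3 5 12 1)(9 11)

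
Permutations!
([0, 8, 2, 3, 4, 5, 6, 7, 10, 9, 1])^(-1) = (1 10 8)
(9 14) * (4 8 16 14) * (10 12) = [0, 1, 2, 3, 8, 5, 6, 7, 16, 4, 12, 11, 10, 13, 9, 15, 14] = (4 8 16 14 9)(10 12)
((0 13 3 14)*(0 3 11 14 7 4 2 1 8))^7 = (0 2 3 13 1 7 11 8 4 14)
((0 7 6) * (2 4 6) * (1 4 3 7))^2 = ((0 1 4 6)(2 3 7))^2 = (0 4)(1 6)(2 7 3)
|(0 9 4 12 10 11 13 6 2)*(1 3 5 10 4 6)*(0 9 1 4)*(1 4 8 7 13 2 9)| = 6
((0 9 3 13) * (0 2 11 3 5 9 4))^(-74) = (2 3)(11 13)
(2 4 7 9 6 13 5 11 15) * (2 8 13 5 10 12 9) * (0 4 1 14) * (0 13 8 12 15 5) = (0 4 7 2 1 14 13 10 15 12 9 6)(5 11) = [4, 14, 1, 3, 7, 11, 0, 2, 8, 6, 15, 5, 9, 10, 13, 12]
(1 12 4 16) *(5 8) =[0, 12, 2, 3, 16, 8, 6, 7, 5, 9, 10, 11, 4, 13, 14, 15, 1] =(1 12 4 16)(5 8)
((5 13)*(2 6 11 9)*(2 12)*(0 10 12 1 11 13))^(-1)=(0 5 13 6 2 12 10)(1 9 11)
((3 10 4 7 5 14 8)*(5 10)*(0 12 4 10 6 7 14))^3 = (0 14 5 4 3 12 8)(6 7)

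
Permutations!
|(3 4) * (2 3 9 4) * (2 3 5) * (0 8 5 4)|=|(0 8 5 2 4 9)|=6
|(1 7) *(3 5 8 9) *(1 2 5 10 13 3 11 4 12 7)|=|(2 5 8 9 11 4 12 7)(3 10 13)|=24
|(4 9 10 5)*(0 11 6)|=12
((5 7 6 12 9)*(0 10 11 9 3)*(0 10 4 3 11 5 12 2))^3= (12)(0 10 6 4 5 2 3 7)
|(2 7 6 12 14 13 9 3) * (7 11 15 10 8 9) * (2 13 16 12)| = |(2 11 15 10 8 9 3 13 7 6)(12 14 16)| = 30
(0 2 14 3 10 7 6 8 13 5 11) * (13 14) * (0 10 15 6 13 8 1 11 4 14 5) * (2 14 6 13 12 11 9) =(0 14 3 15 13)(1 9 2 8 5 4 6)(7 12 11 10) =[14, 9, 8, 15, 6, 4, 1, 12, 5, 2, 7, 10, 11, 0, 3, 13]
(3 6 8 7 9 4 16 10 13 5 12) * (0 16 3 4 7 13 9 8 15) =[16, 1, 2, 6, 3, 12, 15, 8, 13, 7, 9, 11, 4, 5, 14, 0, 10] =(0 16 10 9 7 8 13 5 12 4 3 6 15)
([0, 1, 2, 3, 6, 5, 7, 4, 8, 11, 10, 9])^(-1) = [0, 1, 2, 3, 7, 5, 4, 6, 8, 11, 10, 9]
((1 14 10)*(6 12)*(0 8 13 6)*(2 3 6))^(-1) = (0 12 6 3 2 13 8)(1 10 14)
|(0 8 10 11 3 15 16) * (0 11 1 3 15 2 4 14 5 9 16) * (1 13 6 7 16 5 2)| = 18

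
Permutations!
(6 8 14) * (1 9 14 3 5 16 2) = (1 9 14 6 8 3 5 16 2) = [0, 9, 1, 5, 4, 16, 8, 7, 3, 14, 10, 11, 12, 13, 6, 15, 2]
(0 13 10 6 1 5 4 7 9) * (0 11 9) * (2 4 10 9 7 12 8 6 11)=[13, 5, 4, 3, 12, 10, 1, 0, 6, 2, 11, 7, 8, 9]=(0 13 9 2 4 12 8 6 1 5 10 11 7)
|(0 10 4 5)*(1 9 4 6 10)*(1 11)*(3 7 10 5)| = |(0 11 1 9 4 3 7 10 6 5)| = 10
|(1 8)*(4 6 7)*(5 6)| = 4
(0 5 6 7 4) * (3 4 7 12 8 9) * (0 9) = [5, 1, 2, 4, 9, 6, 12, 7, 0, 3, 10, 11, 8] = (0 5 6 12 8)(3 4 9)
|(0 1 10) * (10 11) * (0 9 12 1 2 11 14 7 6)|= 10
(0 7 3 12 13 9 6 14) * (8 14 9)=(0 7 3 12 13 8 14)(6 9)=[7, 1, 2, 12, 4, 5, 9, 3, 14, 6, 10, 11, 13, 8, 0]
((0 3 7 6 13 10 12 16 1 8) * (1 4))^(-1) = (0 8 1 4 16 12 10 13 6 7 3)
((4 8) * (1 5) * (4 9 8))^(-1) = ((1 5)(8 9))^(-1) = (1 5)(8 9)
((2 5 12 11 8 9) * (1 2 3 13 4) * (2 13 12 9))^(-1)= (1 4 13)(2 8 11 12 3 9 5)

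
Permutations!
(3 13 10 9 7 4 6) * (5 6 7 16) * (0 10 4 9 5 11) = (0 10 5 6 3 13 4 7 9 16 11) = [10, 1, 2, 13, 7, 6, 3, 9, 8, 16, 5, 0, 12, 4, 14, 15, 11]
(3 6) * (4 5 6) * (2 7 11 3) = (2 7 11 3 4 5 6) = [0, 1, 7, 4, 5, 6, 2, 11, 8, 9, 10, 3]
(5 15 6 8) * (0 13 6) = (0 13 6 8 5 15) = [13, 1, 2, 3, 4, 15, 8, 7, 5, 9, 10, 11, 12, 6, 14, 0]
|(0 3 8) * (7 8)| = 4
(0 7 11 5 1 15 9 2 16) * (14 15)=[7, 14, 16, 3, 4, 1, 6, 11, 8, 2, 10, 5, 12, 13, 15, 9, 0]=(0 7 11 5 1 14 15 9 2 16)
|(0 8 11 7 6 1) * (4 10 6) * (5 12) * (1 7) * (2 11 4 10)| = |(0 8 4 2 11 1)(5 12)(6 7 10)| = 6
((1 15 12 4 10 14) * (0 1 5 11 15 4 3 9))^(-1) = (0 9 3 12 15 11 5 14 10 4 1)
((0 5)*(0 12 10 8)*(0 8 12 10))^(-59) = (0 5 10 12)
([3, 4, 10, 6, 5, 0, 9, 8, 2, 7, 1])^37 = (0 7 1 3 8 4 6 2 5 9 10)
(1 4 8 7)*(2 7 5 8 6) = (1 4 6 2 7)(5 8) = [0, 4, 7, 3, 6, 8, 2, 1, 5]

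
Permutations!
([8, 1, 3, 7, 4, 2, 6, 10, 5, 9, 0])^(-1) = [10, 1, 5, 2, 4, 8, 6, 3, 0, 9, 7]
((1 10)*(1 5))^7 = (1 10 5)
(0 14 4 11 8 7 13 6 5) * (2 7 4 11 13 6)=(0 14 11 8 4 13 2 7 6 5)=[14, 1, 7, 3, 13, 0, 5, 6, 4, 9, 10, 8, 12, 2, 11]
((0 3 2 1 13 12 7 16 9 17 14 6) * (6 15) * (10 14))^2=((0 3 2 1 13 12 7 16 9 17 10 14 15 6))^2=(0 2 13 7 9 10 15)(1 12 16 17 14 6 3)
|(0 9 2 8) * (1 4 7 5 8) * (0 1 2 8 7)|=10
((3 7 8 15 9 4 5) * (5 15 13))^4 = (3 5 13 8 7)(4 15 9)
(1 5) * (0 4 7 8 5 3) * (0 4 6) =[6, 3, 2, 4, 7, 1, 0, 8, 5] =(0 6)(1 3 4 7 8 5)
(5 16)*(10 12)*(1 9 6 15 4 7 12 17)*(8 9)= (1 8 9 6 15 4 7 12 10 17)(5 16)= [0, 8, 2, 3, 7, 16, 15, 12, 9, 6, 17, 11, 10, 13, 14, 4, 5, 1]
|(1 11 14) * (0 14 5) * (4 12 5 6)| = 8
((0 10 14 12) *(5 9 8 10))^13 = (0 12 14 10 8 9 5)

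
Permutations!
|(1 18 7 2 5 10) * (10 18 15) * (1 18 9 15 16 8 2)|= |(1 16 8 2 5 9 15 10 18 7)|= 10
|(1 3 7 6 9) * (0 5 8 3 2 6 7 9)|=8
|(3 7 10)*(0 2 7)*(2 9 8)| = |(0 9 8 2 7 10 3)| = 7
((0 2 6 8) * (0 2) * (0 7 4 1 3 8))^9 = (0 7 4 1 3 8 2 6)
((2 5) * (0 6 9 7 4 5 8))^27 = ((0 6 9 7 4 5 2 8))^27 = (0 7 2 6 4 8 9 5)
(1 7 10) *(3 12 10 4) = [0, 7, 2, 12, 3, 5, 6, 4, 8, 9, 1, 11, 10] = (1 7 4 3 12 10)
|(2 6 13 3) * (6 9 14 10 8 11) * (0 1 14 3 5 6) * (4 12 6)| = |(0 1 14 10 8 11)(2 9 3)(4 12 6 13 5)| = 30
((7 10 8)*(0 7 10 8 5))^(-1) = ((0 7 8 10 5))^(-1) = (0 5 10 8 7)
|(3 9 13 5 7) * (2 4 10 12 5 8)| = 10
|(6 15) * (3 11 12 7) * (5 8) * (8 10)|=|(3 11 12 7)(5 10 8)(6 15)|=12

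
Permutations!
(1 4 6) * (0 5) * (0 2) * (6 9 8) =(0 5 2)(1 4 9 8 6) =[5, 4, 0, 3, 9, 2, 1, 7, 6, 8]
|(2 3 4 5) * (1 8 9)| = |(1 8 9)(2 3 4 5)| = 12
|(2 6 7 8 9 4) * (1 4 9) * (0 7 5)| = 8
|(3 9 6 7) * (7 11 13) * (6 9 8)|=|(3 8 6 11 13 7)|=6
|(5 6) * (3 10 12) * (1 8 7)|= 6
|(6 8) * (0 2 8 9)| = |(0 2 8 6 9)| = 5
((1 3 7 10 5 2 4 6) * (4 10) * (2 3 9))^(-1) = ((1 9 2 10 5 3 7 4 6))^(-1) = (1 6 4 7 3 5 10 2 9)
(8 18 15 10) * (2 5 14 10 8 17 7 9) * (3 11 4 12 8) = (2 5 14 10 17 7 9)(3 11 4 12 8 18 15) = [0, 1, 5, 11, 12, 14, 6, 9, 18, 2, 17, 4, 8, 13, 10, 3, 16, 7, 15]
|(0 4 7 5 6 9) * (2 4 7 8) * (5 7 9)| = |(0 9)(2 4 8)(5 6)| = 6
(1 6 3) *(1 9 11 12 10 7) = [0, 6, 2, 9, 4, 5, 3, 1, 8, 11, 7, 12, 10] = (1 6 3 9 11 12 10 7)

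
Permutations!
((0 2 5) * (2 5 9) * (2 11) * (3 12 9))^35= ((0 5)(2 3 12 9 11))^35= (12)(0 5)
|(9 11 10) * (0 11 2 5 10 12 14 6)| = 20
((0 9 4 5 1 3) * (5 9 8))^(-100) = (9)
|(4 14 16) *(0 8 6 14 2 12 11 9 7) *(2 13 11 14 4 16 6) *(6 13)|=18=|(16)(0 8 2 12 14 13 11 9 7)(4 6)|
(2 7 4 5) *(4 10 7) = (2 4 5)(7 10) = [0, 1, 4, 3, 5, 2, 6, 10, 8, 9, 7]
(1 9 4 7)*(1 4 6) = (1 9 6)(4 7) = [0, 9, 2, 3, 7, 5, 1, 4, 8, 6]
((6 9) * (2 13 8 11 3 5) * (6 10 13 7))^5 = (2 13)(3 9)(5 10)(6 11)(7 8)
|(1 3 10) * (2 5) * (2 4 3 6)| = 7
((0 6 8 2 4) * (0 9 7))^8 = (0 6 8 2 4 9 7)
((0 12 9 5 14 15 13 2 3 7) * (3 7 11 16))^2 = ((0 12 9 5 14 15 13 2 7)(3 11 16))^2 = (0 9 14 13 7 12 5 15 2)(3 16 11)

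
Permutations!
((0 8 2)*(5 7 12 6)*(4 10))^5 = (0 2 8)(4 10)(5 7 12 6)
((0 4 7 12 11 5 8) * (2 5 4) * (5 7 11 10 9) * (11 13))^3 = ((0 2 7 12 10 9 5 8)(4 13 11))^3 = (13)(0 12 5 2 10 8 7 9)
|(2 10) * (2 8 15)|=|(2 10 8 15)|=4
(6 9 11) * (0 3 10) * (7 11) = (0 3 10)(6 9 7 11) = [3, 1, 2, 10, 4, 5, 9, 11, 8, 7, 0, 6]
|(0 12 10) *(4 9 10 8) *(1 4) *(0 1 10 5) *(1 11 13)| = |(0 12 8 10 11 13 1 4 9 5)| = 10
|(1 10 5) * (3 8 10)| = 5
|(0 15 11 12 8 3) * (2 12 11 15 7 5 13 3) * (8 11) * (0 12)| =|(15)(0 7 5 13 3 12 11 8 2)| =9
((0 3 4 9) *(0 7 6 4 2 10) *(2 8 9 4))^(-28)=((0 3 8 9 7 6 2 10))^(-28)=(0 7)(2 8)(3 6)(9 10)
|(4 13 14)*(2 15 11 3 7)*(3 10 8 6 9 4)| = |(2 15 11 10 8 6 9 4 13 14 3 7)| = 12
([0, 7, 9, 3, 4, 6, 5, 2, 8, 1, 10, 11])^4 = [0, 1, 2, 3, 4, 5, 6, 7, 8, 9, 10, 11]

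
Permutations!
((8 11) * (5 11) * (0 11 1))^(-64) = (0 11 8 5 1)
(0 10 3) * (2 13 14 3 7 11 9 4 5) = (0 10 7 11 9 4 5 2 13 14 3) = [10, 1, 13, 0, 5, 2, 6, 11, 8, 4, 7, 9, 12, 14, 3]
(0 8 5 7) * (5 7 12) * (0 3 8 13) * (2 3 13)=(0 2 3 8 7 13)(5 12)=[2, 1, 3, 8, 4, 12, 6, 13, 7, 9, 10, 11, 5, 0]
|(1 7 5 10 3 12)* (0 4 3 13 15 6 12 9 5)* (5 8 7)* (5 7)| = |(0 4 3 9 8 5 10 13 15 6 12 1 7)| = 13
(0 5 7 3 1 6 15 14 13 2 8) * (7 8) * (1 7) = (0 5 8)(1 6 15 14 13 2)(3 7) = [5, 6, 1, 7, 4, 8, 15, 3, 0, 9, 10, 11, 12, 2, 13, 14]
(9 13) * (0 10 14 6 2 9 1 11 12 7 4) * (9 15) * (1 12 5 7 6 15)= (0 10 14 15 9 13 12 6 2 1 11 5 7 4)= [10, 11, 1, 3, 0, 7, 2, 4, 8, 13, 14, 5, 6, 12, 15, 9]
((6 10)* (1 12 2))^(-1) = (1 2 12)(6 10)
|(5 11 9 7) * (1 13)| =|(1 13)(5 11 9 7)| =4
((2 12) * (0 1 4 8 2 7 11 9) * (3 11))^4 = ((0 1 4 8 2 12 7 3 11 9))^4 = (0 2 11 4 7)(1 12 9 8 3)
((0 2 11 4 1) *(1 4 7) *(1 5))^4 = (0 5 11)(1 7 2)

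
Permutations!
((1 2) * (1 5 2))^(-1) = ((2 5))^(-1) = (2 5)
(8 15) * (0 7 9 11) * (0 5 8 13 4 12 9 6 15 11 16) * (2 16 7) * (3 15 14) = (0 2 16)(3 15 13 4 12 9 7 6 14)(5 8 11) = [2, 1, 16, 15, 12, 8, 14, 6, 11, 7, 10, 5, 9, 4, 3, 13, 0]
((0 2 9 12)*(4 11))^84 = (12)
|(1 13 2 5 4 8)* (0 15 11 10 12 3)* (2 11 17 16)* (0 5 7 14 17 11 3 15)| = |(1 13 3 5 4 8)(2 7 14 17 16)(10 12 15 11)| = 60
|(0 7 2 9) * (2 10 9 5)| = |(0 7 10 9)(2 5)| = 4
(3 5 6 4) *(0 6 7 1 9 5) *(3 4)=(0 6 3)(1 9 5 7)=[6, 9, 2, 0, 4, 7, 3, 1, 8, 5]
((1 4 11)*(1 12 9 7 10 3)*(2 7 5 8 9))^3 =((1 4 11 12 2 7 10 3)(5 8 9))^3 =(1 12 10 4 2 3 11 7)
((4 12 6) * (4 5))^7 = (4 5 6 12)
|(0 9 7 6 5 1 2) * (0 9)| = |(1 2 9 7 6 5)| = 6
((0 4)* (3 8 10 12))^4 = (12)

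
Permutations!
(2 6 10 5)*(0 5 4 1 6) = (0 5 2)(1 6 10 4) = [5, 6, 0, 3, 1, 2, 10, 7, 8, 9, 4]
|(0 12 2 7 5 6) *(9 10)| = |(0 12 2 7 5 6)(9 10)| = 6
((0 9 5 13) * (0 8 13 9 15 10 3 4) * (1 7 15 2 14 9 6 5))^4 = (0 1 3 14 15)(2 7 4 9 10)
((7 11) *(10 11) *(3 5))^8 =((3 5)(7 10 11))^8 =(7 11 10)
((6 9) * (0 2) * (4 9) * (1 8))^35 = ((0 2)(1 8)(4 9 6))^35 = (0 2)(1 8)(4 6 9)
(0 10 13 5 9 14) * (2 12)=(0 10 13 5 9 14)(2 12)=[10, 1, 12, 3, 4, 9, 6, 7, 8, 14, 13, 11, 2, 5, 0]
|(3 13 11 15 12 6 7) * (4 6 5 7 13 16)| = |(3 16 4 6 13 11 15 12 5 7)| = 10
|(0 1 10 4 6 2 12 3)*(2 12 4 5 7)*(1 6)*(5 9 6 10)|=|(0 10 9 6 12 3)(1 5 7 2 4)|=30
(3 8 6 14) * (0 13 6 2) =(0 13 6 14 3 8 2) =[13, 1, 0, 8, 4, 5, 14, 7, 2, 9, 10, 11, 12, 6, 3]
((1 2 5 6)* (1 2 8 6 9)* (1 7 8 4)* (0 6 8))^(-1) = (0 7 9 5 2 6)(1 4) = ((0 6 2 5 9 7)(1 4))^(-1)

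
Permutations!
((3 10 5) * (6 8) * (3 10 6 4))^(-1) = (3 4 8 6)(5 10)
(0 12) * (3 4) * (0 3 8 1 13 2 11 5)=(0 12 3 4 8 1 13 2 11 5)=[12, 13, 11, 4, 8, 0, 6, 7, 1, 9, 10, 5, 3, 2]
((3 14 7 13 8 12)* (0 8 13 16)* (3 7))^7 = (0 12 16 8 7)(3 14)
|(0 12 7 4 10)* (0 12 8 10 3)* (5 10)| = |(0 8 5 10 12 7 4 3)| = 8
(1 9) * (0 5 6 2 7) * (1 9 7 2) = (9)(0 5 6 1 7) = [5, 7, 2, 3, 4, 6, 1, 0, 8, 9]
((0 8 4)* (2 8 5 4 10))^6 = ((0 5 4)(2 8 10))^6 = (10)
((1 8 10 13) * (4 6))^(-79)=(1 8 10 13)(4 6)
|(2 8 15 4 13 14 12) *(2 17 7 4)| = |(2 8 15)(4 13 14 12 17 7)| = 6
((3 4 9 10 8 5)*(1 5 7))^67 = (1 4 8 5 9 7 3 10)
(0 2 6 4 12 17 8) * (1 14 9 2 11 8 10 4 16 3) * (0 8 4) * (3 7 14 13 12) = (0 11 4 3 1 13 12 17 10)(2 6 16 7 14 9) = [11, 13, 6, 1, 3, 5, 16, 14, 8, 2, 0, 4, 17, 12, 9, 15, 7, 10]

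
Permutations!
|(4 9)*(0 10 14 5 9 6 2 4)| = |(0 10 14 5 9)(2 4 6)| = 15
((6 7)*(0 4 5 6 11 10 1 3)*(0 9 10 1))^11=(0 4 5 6 7 11 1 3 9 10)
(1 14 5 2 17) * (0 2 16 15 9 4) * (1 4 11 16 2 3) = [3, 14, 17, 1, 0, 2, 6, 7, 8, 11, 10, 16, 12, 13, 5, 9, 15, 4] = (0 3 1 14 5 2 17 4)(9 11 16 15)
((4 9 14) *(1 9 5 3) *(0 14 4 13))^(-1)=((0 14 13)(1 9 4 5 3))^(-1)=(0 13 14)(1 3 5 4 9)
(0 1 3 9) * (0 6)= (0 1 3 9 6)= [1, 3, 2, 9, 4, 5, 0, 7, 8, 6]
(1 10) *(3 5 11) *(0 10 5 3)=(0 10 1 5 11)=[10, 5, 2, 3, 4, 11, 6, 7, 8, 9, 1, 0]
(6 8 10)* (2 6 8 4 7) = [0, 1, 6, 3, 7, 5, 4, 2, 10, 9, 8] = (2 6 4 7)(8 10)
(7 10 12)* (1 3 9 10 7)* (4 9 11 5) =[0, 3, 2, 11, 9, 4, 6, 7, 8, 10, 12, 5, 1] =(1 3 11 5 4 9 10 12)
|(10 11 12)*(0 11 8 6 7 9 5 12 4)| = |(0 11 4)(5 12 10 8 6 7 9)| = 21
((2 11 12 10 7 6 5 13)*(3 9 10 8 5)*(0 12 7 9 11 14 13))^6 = ((0 12 8 5)(2 14 13)(3 11 7 6)(9 10))^6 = (14)(0 8)(3 7)(5 12)(6 11)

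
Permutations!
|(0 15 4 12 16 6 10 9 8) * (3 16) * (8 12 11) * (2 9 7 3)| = |(0 15 4 11 8)(2 9 12)(3 16 6 10 7)| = 15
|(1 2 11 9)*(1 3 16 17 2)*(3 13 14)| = 8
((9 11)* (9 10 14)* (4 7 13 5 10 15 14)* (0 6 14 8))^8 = (0 6 14 9 11 15 8)(4 5 7 10 13)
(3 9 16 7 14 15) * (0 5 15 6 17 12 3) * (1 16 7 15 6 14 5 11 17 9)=(0 11 17 12 3 1 16 15)(5 6 9 7)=[11, 16, 2, 1, 4, 6, 9, 5, 8, 7, 10, 17, 3, 13, 14, 0, 15, 12]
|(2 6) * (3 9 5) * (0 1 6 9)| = 7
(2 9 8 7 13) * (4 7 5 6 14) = [0, 1, 9, 3, 7, 6, 14, 13, 5, 8, 10, 11, 12, 2, 4] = (2 9 8 5 6 14 4 7 13)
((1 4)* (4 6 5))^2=(1 5)(4 6)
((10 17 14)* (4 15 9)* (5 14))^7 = (4 15 9)(5 17 10 14)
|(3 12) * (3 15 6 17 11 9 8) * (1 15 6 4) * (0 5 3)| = |(0 5 3 12 6 17 11 9 8)(1 15 4)| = 9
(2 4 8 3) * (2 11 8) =(2 4)(3 11 8) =[0, 1, 4, 11, 2, 5, 6, 7, 3, 9, 10, 8]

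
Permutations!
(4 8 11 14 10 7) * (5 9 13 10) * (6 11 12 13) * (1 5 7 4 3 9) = [0, 5, 2, 9, 8, 1, 11, 3, 12, 6, 4, 14, 13, 10, 7] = (1 5)(3 9 6 11 14 7)(4 8 12 13 10)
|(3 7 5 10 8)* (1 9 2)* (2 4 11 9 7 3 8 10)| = 12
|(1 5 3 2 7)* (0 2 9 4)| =8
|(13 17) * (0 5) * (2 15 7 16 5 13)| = 8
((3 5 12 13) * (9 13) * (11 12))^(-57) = ((3 5 11 12 9 13))^(-57) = (3 12)(5 9)(11 13)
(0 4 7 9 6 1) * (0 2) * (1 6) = [4, 2, 0, 3, 7, 5, 6, 9, 8, 1] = (0 4 7 9 1 2)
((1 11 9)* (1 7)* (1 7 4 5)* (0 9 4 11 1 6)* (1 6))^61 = (0 1 4 9 6 5 11)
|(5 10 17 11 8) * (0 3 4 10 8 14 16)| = 8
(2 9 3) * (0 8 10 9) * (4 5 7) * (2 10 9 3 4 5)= (0 8 9 4 2)(3 10)(5 7)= [8, 1, 0, 10, 2, 7, 6, 5, 9, 4, 3]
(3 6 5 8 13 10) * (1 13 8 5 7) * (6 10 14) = (1 13 14 6 7)(3 10) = [0, 13, 2, 10, 4, 5, 7, 1, 8, 9, 3, 11, 12, 14, 6]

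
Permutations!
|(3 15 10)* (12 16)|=|(3 15 10)(12 16)|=6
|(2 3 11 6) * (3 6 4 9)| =|(2 6)(3 11 4 9)| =4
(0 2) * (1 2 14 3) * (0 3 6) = (0 14 6)(1 2 3) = [14, 2, 3, 1, 4, 5, 0, 7, 8, 9, 10, 11, 12, 13, 6]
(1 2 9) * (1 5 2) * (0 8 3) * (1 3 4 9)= (0 8 4 9 5 2 1 3)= [8, 3, 1, 0, 9, 2, 6, 7, 4, 5]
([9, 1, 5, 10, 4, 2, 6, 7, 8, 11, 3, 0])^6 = [0, 1, 2, 3, 4, 5, 6, 7, 8, 9, 10, 11]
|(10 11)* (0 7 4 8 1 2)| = |(0 7 4 8 1 2)(10 11)| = 6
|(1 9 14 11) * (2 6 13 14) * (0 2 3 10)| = |(0 2 6 13 14 11 1 9 3 10)| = 10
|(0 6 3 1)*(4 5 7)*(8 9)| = |(0 6 3 1)(4 5 7)(8 9)| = 12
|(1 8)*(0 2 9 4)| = 4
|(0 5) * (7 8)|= |(0 5)(7 8)|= 2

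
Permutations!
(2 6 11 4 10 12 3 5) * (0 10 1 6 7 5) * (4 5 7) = (0 10 12 3)(1 6 11 5 2 4) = [10, 6, 4, 0, 1, 2, 11, 7, 8, 9, 12, 5, 3]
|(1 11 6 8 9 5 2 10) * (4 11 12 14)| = |(1 12 14 4 11 6 8 9 5 2 10)| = 11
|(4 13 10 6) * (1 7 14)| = 12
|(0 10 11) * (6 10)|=|(0 6 10 11)|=4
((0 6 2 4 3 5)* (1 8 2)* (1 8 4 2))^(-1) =(0 5 3 4 1 8 6)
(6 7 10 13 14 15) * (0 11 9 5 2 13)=(0 11 9 5 2 13 14 15 6 7 10)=[11, 1, 13, 3, 4, 2, 7, 10, 8, 5, 0, 9, 12, 14, 15, 6]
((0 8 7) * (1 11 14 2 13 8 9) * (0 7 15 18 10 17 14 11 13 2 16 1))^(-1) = ((0 9)(1 13 8 15 18 10 17 14 16))^(-1) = (0 9)(1 16 14 17 10 18 15 8 13)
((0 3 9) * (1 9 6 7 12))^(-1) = ((0 3 6 7 12 1 9))^(-1) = (0 9 1 12 7 6 3)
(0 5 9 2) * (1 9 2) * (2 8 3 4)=[5, 9, 0, 4, 2, 8, 6, 7, 3, 1]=(0 5 8 3 4 2)(1 9)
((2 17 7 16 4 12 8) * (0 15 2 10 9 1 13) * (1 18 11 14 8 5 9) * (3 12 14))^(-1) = ((0 15 2 17 7 16 4 14 8 10 1 13)(3 12 5 9 18 11))^(-1) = (0 13 1 10 8 14 4 16 7 17 2 15)(3 11 18 9 5 12)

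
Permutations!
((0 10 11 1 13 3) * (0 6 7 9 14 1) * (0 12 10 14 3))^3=((0 14 1 13)(3 6 7 9)(10 11 12))^3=(0 13 1 14)(3 9 7 6)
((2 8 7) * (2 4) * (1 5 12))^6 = ((1 5 12)(2 8 7 4))^6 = (12)(2 7)(4 8)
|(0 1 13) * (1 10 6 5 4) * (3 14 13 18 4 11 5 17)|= |(0 10 6 17 3 14 13)(1 18 4)(5 11)|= 42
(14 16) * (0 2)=[2, 1, 0, 3, 4, 5, 6, 7, 8, 9, 10, 11, 12, 13, 16, 15, 14]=(0 2)(14 16)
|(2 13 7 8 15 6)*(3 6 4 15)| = 6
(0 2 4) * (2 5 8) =[5, 1, 4, 3, 0, 8, 6, 7, 2] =(0 5 8 2 4)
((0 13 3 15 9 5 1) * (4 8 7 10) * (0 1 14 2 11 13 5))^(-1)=(0 9 15 3 13 11 2 14 5)(4 10 7 8)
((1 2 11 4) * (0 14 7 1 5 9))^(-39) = (0 4 1)(2 14 5)(7 9 11)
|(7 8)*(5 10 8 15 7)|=|(5 10 8)(7 15)|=6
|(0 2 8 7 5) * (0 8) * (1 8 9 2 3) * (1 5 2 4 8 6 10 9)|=|(0 3 5 1 6 10 9 4 8 7 2)|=11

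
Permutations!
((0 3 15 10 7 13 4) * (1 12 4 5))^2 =((0 3 15 10 7 13 5 1 12 4))^2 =(0 15 7 5 12)(1 4 3 10 13)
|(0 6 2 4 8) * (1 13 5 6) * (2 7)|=|(0 1 13 5 6 7 2 4 8)|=9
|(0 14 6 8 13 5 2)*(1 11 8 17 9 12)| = 12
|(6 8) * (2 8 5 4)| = 5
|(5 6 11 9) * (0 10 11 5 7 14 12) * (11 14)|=12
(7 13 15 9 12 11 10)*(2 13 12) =(2 13 15 9)(7 12 11 10) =[0, 1, 13, 3, 4, 5, 6, 12, 8, 2, 7, 10, 11, 15, 14, 9]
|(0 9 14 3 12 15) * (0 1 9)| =|(1 9 14 3 12 15)| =6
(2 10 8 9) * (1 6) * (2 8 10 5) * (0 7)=(10)(0 7)(1 6)(2 5)(8 9)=[7, 6, 5, 3, 4, 2, 1, 0, 9, 8, 10]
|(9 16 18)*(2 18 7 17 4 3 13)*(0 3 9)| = 5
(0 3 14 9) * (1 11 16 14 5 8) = (0 3 5 8 1 11 16 14 9) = [3, 11, 2, 5, 4, 8, 6, 7, 1, 0, 10, 16, 12, 13, 9, 15, 14]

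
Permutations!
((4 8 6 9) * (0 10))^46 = (10)(4 6)(8 9)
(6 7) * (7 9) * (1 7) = (1 7 6 9) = [0, 7, 2, 3, 4, 5, 9, 6, 8, 1]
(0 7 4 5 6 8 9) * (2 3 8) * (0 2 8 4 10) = (0 7 10)(2 3 4 5 6 8 9) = [7, 1, 3, 4, 5, 6, 8, 10, 9, 2, 0]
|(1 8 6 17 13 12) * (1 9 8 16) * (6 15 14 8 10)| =6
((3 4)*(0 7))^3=((0 7)(3 4))^3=(0 7)(3 4)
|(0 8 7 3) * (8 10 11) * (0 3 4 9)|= |(0 10 11 8 7 4 9)|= 7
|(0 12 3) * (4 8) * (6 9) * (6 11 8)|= 15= |(0 12 3)(4 6 9 11 8)|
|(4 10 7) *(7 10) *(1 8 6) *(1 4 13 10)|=7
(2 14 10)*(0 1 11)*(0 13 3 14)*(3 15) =[1, 11, 0, 14, 4, 5, 6, 7, 8, 9, 2, 13, 12, 15, 10, 3] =(0 1 11 13 15 3 14 10 2)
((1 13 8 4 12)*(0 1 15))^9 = (0 13 4 15 1 8 12)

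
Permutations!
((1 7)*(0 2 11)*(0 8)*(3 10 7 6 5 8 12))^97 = (0 5 1 10 12 2 8 6 7 3 11)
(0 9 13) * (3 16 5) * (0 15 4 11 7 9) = (3 16 5)(4 11 7 9 13 15) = [0, 1, 2, 16, 11, 3, 6, 9, 8, 13, 10, 7, 12, 15, 14, 4, 5]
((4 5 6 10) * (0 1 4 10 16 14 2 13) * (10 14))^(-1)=(0 13 2 14 10 16 6 5 4 1)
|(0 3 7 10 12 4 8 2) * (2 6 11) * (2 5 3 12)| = |(0 12 4 8 6 11 5 3 7 10 2)| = 11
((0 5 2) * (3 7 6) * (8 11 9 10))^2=(0 2 5)(3 6 7)(8 9)(10 11)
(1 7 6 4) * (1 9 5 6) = (1 7)(4 9 5 6) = [0, 7, 2, 3, 9, 6, 4, 1, 8, 5]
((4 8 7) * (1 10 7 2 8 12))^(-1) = (1 12 4 7 10)(2 8)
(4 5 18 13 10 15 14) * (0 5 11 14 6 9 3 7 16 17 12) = [5, 1, 2, 7, 11, 18, 9, 16, 8, 3, 15, 14, 0, 10, 4, 6, 17, 12, 13] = (0 5 18 13 10 15 6 9 3 7 16 17 12)(4 11 14)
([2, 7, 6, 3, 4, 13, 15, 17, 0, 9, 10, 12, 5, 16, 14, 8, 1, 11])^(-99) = (0 2 6 15 8)(1 5 17 16 12 7 13 11)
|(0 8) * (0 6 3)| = 4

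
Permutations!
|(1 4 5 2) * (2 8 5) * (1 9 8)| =6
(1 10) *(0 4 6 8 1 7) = (0 4 6 8 1 10 7) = [4, 10, 2, 3, 6, 5, 8, 0, 1, 9, 7]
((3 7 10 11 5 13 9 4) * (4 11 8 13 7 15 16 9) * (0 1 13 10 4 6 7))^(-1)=(0 5 11 9 16 15 3 4 7 6 13 1)(8 10)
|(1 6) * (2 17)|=2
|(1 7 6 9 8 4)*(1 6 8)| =6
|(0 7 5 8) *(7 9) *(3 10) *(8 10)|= 7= |(0 9 7 5 10 3 8)|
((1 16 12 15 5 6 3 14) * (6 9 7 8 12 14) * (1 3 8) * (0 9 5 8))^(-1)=(0 6 3 14 16 1 7 9)(8 15 12)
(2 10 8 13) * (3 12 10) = (2 3 12 10 8 13) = [0, 1, 3, 12, 4, 5, 6, 7, 13, 9, 8, 11, 10, 2]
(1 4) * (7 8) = [0, 4, 2, 3, 1, 5, 6, 8, 7] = (1 4)(7 8)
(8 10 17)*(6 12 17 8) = (6 12 17)(8 10) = [0, 1, 2, 3, 4, 5, 12, 7, 10, 9, 8, 11, 17, 13, 14, 15, 16, 6]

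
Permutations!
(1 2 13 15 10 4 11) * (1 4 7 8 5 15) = (1 2 13)(4 11)(5 15 10 7 8) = [0, 2, 13, 3, 11, 15, 6, 8, 5, 9, 7, 4, 12, 1, 14, 10]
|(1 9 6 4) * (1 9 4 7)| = |(1 4 9 6 7)| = 5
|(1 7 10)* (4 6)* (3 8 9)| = |(1 7 10)(3 8 9)(4 6)| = 6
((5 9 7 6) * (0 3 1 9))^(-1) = ((0 3 1 9 7 6 5))^(-1) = (0 5 6 7 9 1 3)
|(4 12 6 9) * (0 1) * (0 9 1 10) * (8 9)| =|(0 10)(1 8 9 4 12 6)| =6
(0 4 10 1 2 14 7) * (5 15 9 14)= (0 4 10 1 2 5 15 9 14 7)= [4, 2, 5, 3, 10, 15, 6, 0, 8, 14, 1, 11, 12, 13, 7, 9]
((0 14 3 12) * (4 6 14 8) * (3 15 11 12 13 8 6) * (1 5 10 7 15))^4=(0 5 11 14 7)(1 15 6 10 12)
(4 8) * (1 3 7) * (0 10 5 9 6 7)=(0 10 5 9 6 7 1 3)(4 8)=[10, 3, 2, 0, 8, 9, 7, 1, 4, 6, 5]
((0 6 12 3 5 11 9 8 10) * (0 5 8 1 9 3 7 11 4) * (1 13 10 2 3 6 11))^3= (0 12 9 5 11 7 13 4 6 1 10)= ((0 11 6 12 7 1 9 13 10 5 4)(2 3 8))^3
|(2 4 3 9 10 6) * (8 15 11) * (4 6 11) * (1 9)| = |(1 9 10 11 8 15 4 3)(2 6)| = 8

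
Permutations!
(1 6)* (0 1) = (0 1 6) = [1, 6, 2, 3, 4, 5, 0]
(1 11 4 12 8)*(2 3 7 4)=(1 11 2 3 7 4 12 8)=[0, 11, 3, 7, 12, 5, 6, 4, 1, 9, 10, 2, 8]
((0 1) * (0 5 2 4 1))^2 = (1 2)(4 5)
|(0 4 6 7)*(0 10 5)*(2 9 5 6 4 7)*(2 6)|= 6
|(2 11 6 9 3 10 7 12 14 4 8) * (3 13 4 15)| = 42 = |(2 11 6 9 13 4 8)(3 10 7 12 14 15)|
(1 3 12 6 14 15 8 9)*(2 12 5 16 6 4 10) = (1 3 5 16 6 14 15 8 9)(2 12 4 10) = [0, 3, 12, 5, 10, 16, 14, 7, 9, 1, 2, 11, 4, 13, 15, 8, 6]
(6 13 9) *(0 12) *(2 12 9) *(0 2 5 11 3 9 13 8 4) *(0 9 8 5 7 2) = (0 13 7 2 12)(3 8 4 9 6 5 11) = [13, 1, 12, 8, 9, 11, 5, 2, 4, 6, 10, 3, 0, 7]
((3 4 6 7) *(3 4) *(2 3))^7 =(2 3)(4 6 7)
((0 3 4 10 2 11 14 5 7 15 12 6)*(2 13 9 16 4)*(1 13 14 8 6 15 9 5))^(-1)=(0 6 8 11 2 3)(1 14 10 4 16 9 7 5 13)(12 15)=((0 3 2 11 8 6)(1 13 5 7 9 16 4 10 14)(12 15))^(-1)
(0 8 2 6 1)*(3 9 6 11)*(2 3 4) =(0 8 3 9 6 1)(2 11 4) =[8, 0, 11, 9, 2, 5, 1, 7, 3, 6, 10, 4]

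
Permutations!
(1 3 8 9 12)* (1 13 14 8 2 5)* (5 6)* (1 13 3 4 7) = (1 4 7)(2 6 5 13 14 8 9 12 3) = [0, 4, 6, 2, 7, 13, 5, 1, 9, 12, 10, 11, 3, 14, 8]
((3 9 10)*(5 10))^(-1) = ((3 9 5 10))^(-1) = (3 10 5 9)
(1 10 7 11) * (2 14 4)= (1 10 7 11)(2 14 4)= [0, 10, 14, 3, 2, 5, 6, 11, 8, 9, 7, 1, 12, 13, 4]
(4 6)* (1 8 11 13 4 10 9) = (1 8 11 13 4 6 10 9) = [0, 8, 2, 3, 6, 5, 10, 7, 11, 1, 9, 13, 12, 4]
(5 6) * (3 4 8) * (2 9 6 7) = (2 9 6 5 7)(3 4 8) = [0, 1, 9, 4, 8, 7, 5, 2, 3, 6]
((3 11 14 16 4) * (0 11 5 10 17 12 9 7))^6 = (0 5)(3 7)(4 9)(10 11)(12 16)(14 17)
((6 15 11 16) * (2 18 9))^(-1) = ((2 18 9)(6 15 11 16))^(-1) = (2 9 18)(6 16 11 15)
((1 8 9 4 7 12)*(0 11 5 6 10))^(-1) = ((0 11 5 6 10)(1 8 9 4 7 12))^(-1) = (0 10 6 5 11)(1 12 7 4 9 8)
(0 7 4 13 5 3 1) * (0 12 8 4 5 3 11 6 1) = (0 7 5 11 6 1 12 8 4 13 3) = [7, 12, 2, 0, 13, 11, 1, 5, 4, 9, 10, 6, 8, 3]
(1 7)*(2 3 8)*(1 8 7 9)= (1 9)(2 3 7 8)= [0, 9, 3, 7, 4, 5, 6, 8, 2, 1]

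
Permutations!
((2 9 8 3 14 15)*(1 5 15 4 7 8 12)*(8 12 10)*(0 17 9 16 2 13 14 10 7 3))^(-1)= (0 8 10 3 4 14 13 15 5 1 12 7 9 17)(2 16)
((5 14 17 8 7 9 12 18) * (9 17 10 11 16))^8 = ((5 14 10 11 16 9 12 18)(7 17 8))^8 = (18)(7 8 17)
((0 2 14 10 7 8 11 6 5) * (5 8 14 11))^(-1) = (0 5 8 6 11 2)(7 10 14)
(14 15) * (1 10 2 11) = (1 10 2 11)(14 15) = [0, 10, 11, 3, 4, 5, 6, 7, 8, 9, 2, 1, 12, 13, 15, 14]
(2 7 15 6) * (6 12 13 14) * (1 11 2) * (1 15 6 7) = [0, 11, 1, 3, 4, 5, 15, 6, 8, 9, 10, 2, 13, 14, 7, 12] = (1 11 2)(6 15 12 13 14 7)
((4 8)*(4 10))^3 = ((4 8 10))^3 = (10)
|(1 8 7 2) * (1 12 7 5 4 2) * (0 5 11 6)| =|(0 5 4 2 12 7 1 8 11 6)| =10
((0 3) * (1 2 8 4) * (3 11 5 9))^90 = ((0 11 5 9 3)(1 2 8 4))^90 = (11)(1 8)(2 4)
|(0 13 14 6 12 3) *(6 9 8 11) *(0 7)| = 10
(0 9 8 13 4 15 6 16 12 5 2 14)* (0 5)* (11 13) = (0 9 8 11 13 4 15 6 16 12)(2 14 5) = [9, 1, 14, 3, 15, 2, 16, 7, 11, 8, 10, 13, 0, 4, 5, 6, 12]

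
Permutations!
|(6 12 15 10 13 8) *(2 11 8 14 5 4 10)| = |(2 11 8 6 12 15)(4 10 13 14 5)| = 30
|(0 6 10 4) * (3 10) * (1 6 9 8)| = 8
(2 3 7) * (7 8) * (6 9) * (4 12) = (2 3 8 7)(4 12)(6 9) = [0, 1, 3, 8, 12, 5, 9, 2, 7, 6, 10, 11, 4]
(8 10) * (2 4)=[0, 1, 4, 3, 2, 5, 6, 7, 10, 9, 8]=(2 4)(8 10)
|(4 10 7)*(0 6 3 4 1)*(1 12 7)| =6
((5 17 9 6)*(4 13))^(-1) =(4 13)(5 6 9 17)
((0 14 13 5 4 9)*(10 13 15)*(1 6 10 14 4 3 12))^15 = ((0 4 9)(1 6 10 13 5 3 12)(14 15))^15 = (1 6 10 13 5 3 12)(14 15)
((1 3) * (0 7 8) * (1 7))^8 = ((0 1 3 7 8))^8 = (0 7 1 8 3)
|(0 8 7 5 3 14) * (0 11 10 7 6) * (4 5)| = |(0 8 6)(3 14 11 10 7 4 5)| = 21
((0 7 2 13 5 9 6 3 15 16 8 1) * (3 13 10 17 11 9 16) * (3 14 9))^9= (0 9 2 13 17 16 3 1 14 7 6 10 5 11 8 15)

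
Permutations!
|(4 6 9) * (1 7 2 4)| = 6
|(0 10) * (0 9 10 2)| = |(0 2)(9 10)| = 2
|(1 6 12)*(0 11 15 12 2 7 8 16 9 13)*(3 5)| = 12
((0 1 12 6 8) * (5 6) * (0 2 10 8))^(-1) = (0 6 5 12 1)(2 8 10)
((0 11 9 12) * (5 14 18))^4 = (5 14 18)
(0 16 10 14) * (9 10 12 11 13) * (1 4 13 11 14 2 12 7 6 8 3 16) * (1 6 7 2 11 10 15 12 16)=[6, 4, 16, 1, 13, 5, 8, 7, 3, 15, 11, 10, 14, 9, 0, 12, 2]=(0 6 8 3 1 4 13 9 15 12 14)(2 16)(10 11)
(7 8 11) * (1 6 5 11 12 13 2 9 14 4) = (1 6 5 11 7 8 12 13 2 9 14 4) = [0, 6, 9, 3, 1, 11, 5, 8, 12, 14, 10, 7, 13, 2, 4]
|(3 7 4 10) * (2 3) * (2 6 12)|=|(2 3 7 4 10 6 12)|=7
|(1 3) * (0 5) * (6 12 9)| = |(0 5)(1 3)(6 12 9)| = 6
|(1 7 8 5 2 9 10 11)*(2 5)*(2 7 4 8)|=|(1 4 8 7 2 9 10 11)|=8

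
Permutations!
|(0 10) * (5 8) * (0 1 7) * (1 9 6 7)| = 10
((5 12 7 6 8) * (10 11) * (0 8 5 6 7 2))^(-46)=(0 6 12)(2 8 5)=((0 8 6 5 12 2)(10 11))^(-46)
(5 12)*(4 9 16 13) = (4 9 16 13)(5 12) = [0, 1, 2, 3, 9, 12, 6, 7, 8, 16, 10, 11, 5, 4, 14, 15, 13]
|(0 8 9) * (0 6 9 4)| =|(0 8 4)(6 9)| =6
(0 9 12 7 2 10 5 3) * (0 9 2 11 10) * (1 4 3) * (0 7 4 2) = [0, 2, 7, 9, 3, 1, 6, 11, 8, 12, 5, 10, 4] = (1 2 7 11 10 5)(3 9 12 4)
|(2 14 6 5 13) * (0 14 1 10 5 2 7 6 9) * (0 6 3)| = |(0 14 9 6 2 1 10 5 13 7 3)| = 11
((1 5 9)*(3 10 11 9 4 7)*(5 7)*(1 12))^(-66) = ((1 7 3 10 11 9 12)(4 5))^(-66) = (1 11 7 9 3 12 10)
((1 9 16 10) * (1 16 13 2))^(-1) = ((1 9 13 2)(10 16))^(-1) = (1 2 13 9)(10 16)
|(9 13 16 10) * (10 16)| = 3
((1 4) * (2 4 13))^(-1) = (1 4 2 13)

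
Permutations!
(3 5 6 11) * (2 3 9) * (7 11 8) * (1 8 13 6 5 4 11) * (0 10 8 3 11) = (0 10 8 7 1 3 4)(2 11 9)(6 13) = [10, 3, 11, 4, 0, 5, 13, 1, 7, 2, 8, 9, 12, 6]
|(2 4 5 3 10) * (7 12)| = 10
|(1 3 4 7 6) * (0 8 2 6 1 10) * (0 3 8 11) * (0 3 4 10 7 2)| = |(0 11 3 10 4 2 6 7 1 8)| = 10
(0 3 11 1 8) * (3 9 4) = [9, 8, 2, 11, 3, 5, 6, 7, 0, 4, 10, 1] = (0 9 4 3 11 1 8)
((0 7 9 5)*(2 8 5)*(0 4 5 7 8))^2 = (0 7 2 8 9)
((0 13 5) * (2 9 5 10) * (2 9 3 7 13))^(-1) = ((0 2 3 7 13 10 9 5))^(-1) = (0 5 9 10 13 7 3 2)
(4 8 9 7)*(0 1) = (0 1)(4 8 9 7) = [1, 0, 2, 3, 8, 5, 6, 4, 9, 7]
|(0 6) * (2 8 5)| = 6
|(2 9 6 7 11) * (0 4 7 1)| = |(0 4 7 11 2 9 6 1)| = 8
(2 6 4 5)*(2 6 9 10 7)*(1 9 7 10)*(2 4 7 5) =(10)(1 9)(2 5 6 7 4) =[0, 9, 5, 3, 2, 6, 7, 4, 8, 1, 10]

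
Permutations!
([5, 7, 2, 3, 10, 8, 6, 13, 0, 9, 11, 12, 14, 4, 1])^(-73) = [8, 14, 2, 3, 13, 0, 6, 1, 5, 9, 4, 10, 11, 7, 12]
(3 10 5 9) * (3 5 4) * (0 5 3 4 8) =(0 5 9 3 10 8) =[5, 1, 2, 10, 4, 9, 6, 7, 0, 3, 8]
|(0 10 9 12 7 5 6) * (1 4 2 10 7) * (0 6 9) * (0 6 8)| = |(0 7 5 9 12 1 4 2 10 6 8)| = 11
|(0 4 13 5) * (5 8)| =5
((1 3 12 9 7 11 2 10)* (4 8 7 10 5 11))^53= (1 9 3 10 12)(2 11 5)(4 7 8)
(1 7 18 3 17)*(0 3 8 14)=(0 3 17 1 7 18 8 14)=[3, 7, 2, 17, 4, 5, 6, 18, 14, 9, 10, 11, 12, 13, 0, 15, 16, 1, 8]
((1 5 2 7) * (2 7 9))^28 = (9)(1 5 7)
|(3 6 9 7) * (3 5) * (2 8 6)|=7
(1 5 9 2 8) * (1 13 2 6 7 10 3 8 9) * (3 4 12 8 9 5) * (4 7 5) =(1 3 9 6 5)(2 4 12 8 13)(7 10) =[0, 3, 4, 9, 12, 1, 5, 10, 13, 6, 7, 11, 8, 2]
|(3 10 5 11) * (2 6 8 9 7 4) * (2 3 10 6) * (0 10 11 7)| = |(11)(0 10 5 7 4 3 6 8 9)| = 9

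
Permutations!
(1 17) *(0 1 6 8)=(0 1 17 6 8)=[1, 17, 2, 3, 4, 5, 8, 7, 0, 9, 10, 11, 12, 13, 14, 15, 16, 6]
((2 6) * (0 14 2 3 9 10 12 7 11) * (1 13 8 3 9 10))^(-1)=((0 14 2 6 9 1 13 8 3 10 12 7 11))^(-1)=(0 11 7 12 10 3 8 13 1 9 6 2 14)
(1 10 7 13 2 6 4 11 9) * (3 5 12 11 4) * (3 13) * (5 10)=(1 5 12 11 9)(2 6 13)(3 10 7)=[0, 5, 6, 10, 4, 12, 13, 3, 8, 1, 7, 9, 11, 2]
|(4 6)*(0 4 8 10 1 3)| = |(0 4 6 8 10 1 3)| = 7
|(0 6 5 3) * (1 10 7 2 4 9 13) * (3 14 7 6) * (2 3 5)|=|(0 5 14 7 3)(1 10 6 2 4 9 13)|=35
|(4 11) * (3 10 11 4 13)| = |(3 10 11 13)| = 4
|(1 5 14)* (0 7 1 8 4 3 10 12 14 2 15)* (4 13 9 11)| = 18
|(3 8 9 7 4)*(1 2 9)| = 7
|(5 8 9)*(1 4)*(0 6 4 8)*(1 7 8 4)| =|(0 6 1 4 7 8 9 5)| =8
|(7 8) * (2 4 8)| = |(2 4 8 7)| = 4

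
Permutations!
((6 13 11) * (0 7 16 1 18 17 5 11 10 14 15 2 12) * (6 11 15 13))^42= ((0 7 16 1 18 17 5 15 2 12)(10 14 13))^42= (0 16 18 5 2)(1 17 15 12 7)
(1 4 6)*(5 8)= (1 4 6)(5 8)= [0, 4, 2, 3, 6, 8, 1, 7, 5]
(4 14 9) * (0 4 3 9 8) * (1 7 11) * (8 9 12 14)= (0 4 8)(1 7 11)(3 12 14 9)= [4, 7, 2, 12, 8, 5, 6, 11, 0, 3, 10, 1, 14, 13, 9]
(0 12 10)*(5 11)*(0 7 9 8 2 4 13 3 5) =(0 12 10 7 9 8 2 4 13 3 5 11) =[12, 1, 4, 5, 13, 11, 6, 9, 2, 8, 7, 0, 10, 3]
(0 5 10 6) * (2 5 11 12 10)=(0 11 12 10 6)(2 5)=[11, 1, 5, 3, 4, 2, 0, 7, 8, 9, 6, 12, 10]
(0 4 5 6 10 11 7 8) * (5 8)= [4, 1, 2, 3, 8, 6, 10, 5, 0, 9, 11, 7]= (0 4 8)(5 6 10 11 7)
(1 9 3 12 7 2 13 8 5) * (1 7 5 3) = (1 9)(2 13 8 3 12 5 7) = [0, 9, 13, 12, 4, 7, 6, 2, 3, 1, 10, 11, 5, 8]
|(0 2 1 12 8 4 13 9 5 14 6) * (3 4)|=12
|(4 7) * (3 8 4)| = |(3 8 4 7)| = 4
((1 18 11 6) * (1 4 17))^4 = ((1 18 11 6 4 17))^4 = (1 4 11)(6 18 17)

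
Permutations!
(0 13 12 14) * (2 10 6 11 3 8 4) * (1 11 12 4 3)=(0 13 4 2 10 6 12 14)(1 11)(3 8)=[13, 11, 10, 8, 2, 5, 12, 7, 3, 9, 6, 1, 14, 4, 0]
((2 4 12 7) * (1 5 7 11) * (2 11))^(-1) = (1 11 7 5)(2 12 4)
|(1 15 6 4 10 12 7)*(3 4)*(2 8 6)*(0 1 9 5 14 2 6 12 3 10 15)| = 70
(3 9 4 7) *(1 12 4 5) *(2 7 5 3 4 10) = (1 12 10 2 7 4 5)(3 9) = [0, 12, 7, 9, 5, 1, 6, 4, 8, 3, 2, 11, 10]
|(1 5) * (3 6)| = 2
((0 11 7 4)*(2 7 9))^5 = (0 4 7 2 9 11) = ((0 11 9 2 7 4))^5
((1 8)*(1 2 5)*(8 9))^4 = ((1 9 8 2 5))^4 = (1 5 2 8 9)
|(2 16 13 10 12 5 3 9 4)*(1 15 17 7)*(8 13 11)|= |(1 15 17 7)(2 16 11 8 13 10 12 5 3 9 4)|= 44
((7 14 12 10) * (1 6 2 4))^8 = ((1 6 2 4)(7 14 12 10))^8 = (14)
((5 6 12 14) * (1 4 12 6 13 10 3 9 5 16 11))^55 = (1 4 12 14 16 11) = ((1 4 12 14 16 11)(3 9 5 13 10))^55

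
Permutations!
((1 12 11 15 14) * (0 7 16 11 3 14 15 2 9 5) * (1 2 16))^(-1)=(0 5 9 2 14 3 12 1 7)(11 16)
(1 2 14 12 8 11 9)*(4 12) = (1 2 14 4 12 8 11 9) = [0, 2, 14, 3, 12, 5, 6, 7, 11, 1, 10, 9, 8, 13, 4]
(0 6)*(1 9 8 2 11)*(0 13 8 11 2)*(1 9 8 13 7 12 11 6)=(13)(0 1 8)(6 7 12 11 9)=[1, 8, 2, 3, 4, 5, 7, 12, 0, 6, 10, 9, 11, 13]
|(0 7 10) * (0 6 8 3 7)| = 5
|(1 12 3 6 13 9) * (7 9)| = 7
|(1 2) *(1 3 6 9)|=5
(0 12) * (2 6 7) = (0 12)(2 6 7) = [12, 1, 6, 3, 4, 5, 7, 2, 8, 9, 10, 11, 0]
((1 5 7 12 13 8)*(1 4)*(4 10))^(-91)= ((1 5 7 12 13 8 10 4))^(-91)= (1 8 7 4 13 5 10 12)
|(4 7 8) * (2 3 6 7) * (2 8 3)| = 6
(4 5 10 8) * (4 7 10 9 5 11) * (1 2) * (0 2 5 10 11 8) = (0 2 1 5 9 10)(4 8 7 11) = [2, 5, 1, 3, 8, 9, 6, 11, 7, 10, 0, 4]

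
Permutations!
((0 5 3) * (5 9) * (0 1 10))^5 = ((0 9 5 3 1 10))^5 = (0 10 1 3 5 9)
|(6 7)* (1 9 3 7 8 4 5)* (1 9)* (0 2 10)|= 21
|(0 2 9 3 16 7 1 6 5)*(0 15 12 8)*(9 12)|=|(0 2 12 8)(1 6 5 15 9 3 16 7)|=8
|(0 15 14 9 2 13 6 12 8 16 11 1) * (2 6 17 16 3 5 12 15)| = |(0 2 13 17 16 11 1)(3 5 12 8)(6 15 14 9)| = 28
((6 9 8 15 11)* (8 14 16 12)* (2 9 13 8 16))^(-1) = ((2 9 14)(6 13 8 15 11)(12 16))^(-1) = (2 14 9)(6 11 15 8 13)(12 16)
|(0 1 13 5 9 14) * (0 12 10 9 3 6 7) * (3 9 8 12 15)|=30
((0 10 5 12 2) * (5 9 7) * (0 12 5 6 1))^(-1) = ((0 10 9 7 6 1)(2 12))^(-1) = (0 1 6 7 9 10)(2 12)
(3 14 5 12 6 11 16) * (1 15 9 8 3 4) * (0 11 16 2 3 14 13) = (0 11 2 3 13)(1 15 9 8 14 5 12 6 16 4) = [11, 15, 3, 13, 1, 12, 16, 7, 14, 8, 10, 2, 6, 0, 5, 9, 4]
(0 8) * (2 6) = (0 8)(2 6) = [8, 1, 6, 3, 4, 5, 2, 7, 0]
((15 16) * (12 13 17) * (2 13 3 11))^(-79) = ((2 13 17 12 3 11)(15 16))^(-79) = (2 11 3 12 17 13)(15 16)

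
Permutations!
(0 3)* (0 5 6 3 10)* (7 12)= (0 10)(3 5 6)(7 12)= [10, 1, 2, 5, 4, 6, 3, 12, 8, 9, 0, 11, 7]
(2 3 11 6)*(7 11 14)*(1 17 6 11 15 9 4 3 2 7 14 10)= [0, 17, 2, 10, 3, 5, 7, 15, 8, 4, 1, 11, 12, 13, 14, 9, 16, 6]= (1 17 6 7 15 9 4 3 10)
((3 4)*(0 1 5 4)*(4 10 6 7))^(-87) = (0 1 5 10 6 7 4 3)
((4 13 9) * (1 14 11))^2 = (1 11 14)(4 9 13)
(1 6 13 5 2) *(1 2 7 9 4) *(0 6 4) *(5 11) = (0 6 13 11 5 7 9)(1 4) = [6, 4, 2, 3, 1, 7, 13, 9, 8, 0, 10, 5, 12, 11]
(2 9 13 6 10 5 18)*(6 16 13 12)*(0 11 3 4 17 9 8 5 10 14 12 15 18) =[11, 1, 8, 4, 17, 0, 14, 7, 5, 15, 10, 3, 6, 16, 12, 18, 13, 9, 2] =(0 11 3 4 17 9 15 18 2 8 5)(6 14 12)(13 16)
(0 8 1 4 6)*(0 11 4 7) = (0 8 1 7)(4 6 11) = [8, 7, 2, 3, 6, 5, 11, 0, 1, 9, 10, 4]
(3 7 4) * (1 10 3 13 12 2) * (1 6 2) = (1 10 3 7 4 13 12)(2 6) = [0, 10, 6, 7, 13, 5, 2, 4, 8, 9, 3, 11, 1, 12]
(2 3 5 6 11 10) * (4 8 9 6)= (2 3 5 4 8 9 6 11 10)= [0, 1, 3, 5, 8, 4, 11, 7, 9, 6, 2, 10]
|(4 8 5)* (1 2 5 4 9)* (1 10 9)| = |(1 2 5)(4 8)(9 10)| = 6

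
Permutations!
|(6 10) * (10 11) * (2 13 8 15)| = |(2 13 8 15)(6 11 10)| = 12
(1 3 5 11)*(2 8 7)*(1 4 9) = [0, 3, 8, 5, 9, 11, 6, 2, 7, 1, 10, 4] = (1 3 5 11 4 9)(2 8 7)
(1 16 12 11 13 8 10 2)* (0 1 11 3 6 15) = (0 1 16 12 3 6 15)(2 11 13 8 10) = [1, 16, 11, 6, 4, 5, 15, 7, 10, 9, 2, 13, 3, 8, 14, 0, 12]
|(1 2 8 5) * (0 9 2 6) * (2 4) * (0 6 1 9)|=|(2 8 5 9 4)|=5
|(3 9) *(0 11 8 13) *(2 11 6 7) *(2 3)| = 9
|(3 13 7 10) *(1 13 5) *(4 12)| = |(1 13 7 10 3 5)(4 12)| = 6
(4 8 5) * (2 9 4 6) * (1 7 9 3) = (1 7 9 4 8 5 6 2 3) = [0, 7, 3, 1, 8, 6, 2, 9, 5, 4]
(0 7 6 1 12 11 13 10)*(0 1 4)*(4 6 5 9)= (0 7 5 9 4)(1 12 11 13 10)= [7, 12, 2, 3, 0, 9, 6, 5, 8, 4, 1, 13, 11, 10]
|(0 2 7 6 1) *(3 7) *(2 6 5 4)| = 15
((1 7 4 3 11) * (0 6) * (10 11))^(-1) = ((0 6)(1 7 4 3 10 11))^(-1) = (0 6)(1 11 10 3 4 7)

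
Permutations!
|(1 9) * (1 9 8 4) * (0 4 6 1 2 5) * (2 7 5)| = |(9)(0 4 7 5)(1 8 6)| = 12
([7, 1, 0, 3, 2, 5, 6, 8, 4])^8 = [4, 1, 8, 3, 7, 5, 6, 2, 0]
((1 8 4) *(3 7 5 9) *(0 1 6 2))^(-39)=((0 1 8 4 6 2)(3 7 5 9))^(-39)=(0 4)(1 6)(2 8)(3 7 5 9)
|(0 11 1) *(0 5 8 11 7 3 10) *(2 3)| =20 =|(0 7 2 3 10)(1 5 8 11)|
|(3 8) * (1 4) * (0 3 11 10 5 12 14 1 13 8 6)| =9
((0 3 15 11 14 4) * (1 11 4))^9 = (0 3 15 4)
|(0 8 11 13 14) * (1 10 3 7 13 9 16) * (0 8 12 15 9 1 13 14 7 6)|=|(0 12 15 9 16 13 7 14 8 11 1 10 3 6)|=14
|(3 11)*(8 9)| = 2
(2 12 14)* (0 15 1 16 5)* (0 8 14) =(0 15 1 16 5 8 14 2 12) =[15, 16, 12, 3, 4, 8, 6, 7, 14, 9, 10, 11, 0, 13, 2, 1, 5]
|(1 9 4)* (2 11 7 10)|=|(1 9 4)(2 11 7 10)|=12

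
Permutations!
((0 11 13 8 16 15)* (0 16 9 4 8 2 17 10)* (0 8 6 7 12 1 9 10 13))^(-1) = (0 11)(1 12 7 6 4 9)(2 13 17)(8 10)(15 16)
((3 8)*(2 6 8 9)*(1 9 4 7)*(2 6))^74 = ((1 9 6 8 3 4 7))^74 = (1 3 9 4 6 7 8)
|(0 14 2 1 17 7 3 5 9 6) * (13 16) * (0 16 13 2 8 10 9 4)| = |(0 14 8 10 9 6 16 2 1 17 7 3 5 4)| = 14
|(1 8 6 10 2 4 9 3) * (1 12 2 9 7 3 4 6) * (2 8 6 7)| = |(1 6 10 9 4 2 7 3 12 8)| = 10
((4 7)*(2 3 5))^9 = (4 7)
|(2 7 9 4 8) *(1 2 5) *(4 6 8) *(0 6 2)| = 15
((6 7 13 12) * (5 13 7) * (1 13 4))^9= ((1 13 12 6 5 4))^9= (1 6)(4 12)(5 13)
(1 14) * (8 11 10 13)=[0, 14, 2, 3, 4, 5, 6, 7, 11, 9, 13, 10, 12, 8, 1]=(1 14)(8 11 10 13)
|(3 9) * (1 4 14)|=|(1 4 14)(3 9)|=6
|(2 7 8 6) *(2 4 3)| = 6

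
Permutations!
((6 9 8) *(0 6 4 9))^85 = ((0 6)(4 9 8))^85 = (0 6)(4 9 8)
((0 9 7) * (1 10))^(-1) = ((0 9 7)(1 10))^(-1) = (0 7 9)(1 10)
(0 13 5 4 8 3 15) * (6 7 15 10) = [13, 1, 2, 10, 8, 4, 7, 15, 3, 9, 6, 11, 12, 5, 14, 0] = (0 13 5 4 8 3 10 6 7 15)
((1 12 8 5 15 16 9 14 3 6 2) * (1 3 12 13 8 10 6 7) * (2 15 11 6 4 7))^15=((1 13 8 5 11 6 15 16 9 14 12 10 4 7)(2 3))^15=(1 13 8 5 11 6 15 16 9 14 12 10 4 7)(2 3)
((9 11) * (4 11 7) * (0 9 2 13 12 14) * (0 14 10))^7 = ((14)(0 9 7 4 11 2 13 12 10))^7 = (14)(0 12 2 4 9 10 13 11 7)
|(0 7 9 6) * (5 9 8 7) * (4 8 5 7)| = 10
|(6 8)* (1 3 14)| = 6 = |(1 3 14)(6 8)|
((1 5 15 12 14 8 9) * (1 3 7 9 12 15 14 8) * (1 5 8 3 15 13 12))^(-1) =((1 8)(3 7 9 15 13 12)(5 14))^(-1) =(1 8)(3 12 13 15 9 7)(5 14)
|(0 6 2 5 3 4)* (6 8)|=|(0 8 6 2 5 3 4)|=7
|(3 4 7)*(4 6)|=4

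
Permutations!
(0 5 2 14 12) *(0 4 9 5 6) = [6, 1, 14, 3, 9, 2, 0, 7, 8, 5, 10, 11, 4, 13, 12] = (0 6)(2 14 12 4 9 5)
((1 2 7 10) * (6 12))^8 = ((1 2 7 10)(6 12))^8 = (12)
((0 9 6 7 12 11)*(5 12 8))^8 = (12)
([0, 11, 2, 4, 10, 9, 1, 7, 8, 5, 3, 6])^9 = [0, 1, 2, 3, 4, 9, 6, 7, 8, 5, 10, 11]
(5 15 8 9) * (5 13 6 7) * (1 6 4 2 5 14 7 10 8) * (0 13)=(0 13 4 2 5 15 1 6 10 8 9)(7 14)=[13, 6, 5, 3, 2, 15, 10, 14, 9, 0, 8, 11, 12, 4, 7, 1]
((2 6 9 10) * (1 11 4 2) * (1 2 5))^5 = ((1 11 4 5)(2 6 9 10))^5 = (1 11 4 5)(2 6 9 10)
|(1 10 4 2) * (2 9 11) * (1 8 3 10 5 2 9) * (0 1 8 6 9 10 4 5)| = |(0 1)(2 6 9 11 10 5)(3 4 8)| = 6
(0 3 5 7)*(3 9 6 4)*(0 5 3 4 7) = (0 9 6 7 5) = [9, 1, 2, 3, 4, 0, 7, 5, 8, 6]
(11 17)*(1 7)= (1 7)(11 17)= [0, 7, 2, 3, 4, 5, 6, 1, 8, 9, 10, 17, 12, 13, 14, 15, 16, 11]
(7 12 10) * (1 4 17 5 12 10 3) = (1 4 17 5 12 3)(7 10) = [0, 4, 2, 1, 17, 12, 6, 10, 8, 9, 7, 11, 3, 13, 14, 15, 16, 5]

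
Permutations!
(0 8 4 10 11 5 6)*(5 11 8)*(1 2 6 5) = (11)(0 1 2 6)(4 10 8) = [1, 2, 6, 3, 10, 5, 0, 7, 4, 9, 8, 11]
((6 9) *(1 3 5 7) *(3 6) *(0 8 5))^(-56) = ((0 8 5 7 1 6 9 3))^(-56) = (9)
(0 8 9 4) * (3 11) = (0 8 9 4)(3 11) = [8, 1, 2, 11, 0, 5, 6, 7, 9, 4, 10, 3]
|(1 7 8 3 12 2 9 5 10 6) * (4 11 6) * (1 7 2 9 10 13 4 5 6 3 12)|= 40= |(1 2 10 5 13 4 11 3)(6 7 8 12 9)|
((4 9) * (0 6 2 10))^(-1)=(0 10 2 6)(4 9)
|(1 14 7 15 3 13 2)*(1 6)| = 8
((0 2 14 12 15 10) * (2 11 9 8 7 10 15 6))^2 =((15)(0 11 9 8 7 10)(2 14 12 6))^2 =(15)(0 9 7)(2 12)(6 14)(8 10 11)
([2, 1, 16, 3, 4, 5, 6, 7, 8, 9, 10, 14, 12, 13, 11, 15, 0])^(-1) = (0 16 2)(11 14)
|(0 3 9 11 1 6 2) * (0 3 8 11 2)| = |(0 8 11 1 6)(2 3 9)| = 15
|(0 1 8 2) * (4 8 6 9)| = 7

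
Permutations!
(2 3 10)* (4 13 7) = [0, 1, 3, 10, 13, 5, 6, 4, 8, 9, 2, 11, 12, 7] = (2 3 10)(4 13 7)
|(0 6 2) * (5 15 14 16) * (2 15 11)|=8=|(0 6 15 14 16 5 11 2)|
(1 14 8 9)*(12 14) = (1 12 14 8 9) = [0, 12, 2, 3, 4, 5, 6, 7, 9, 1, 10, 11, 14, 13, 8]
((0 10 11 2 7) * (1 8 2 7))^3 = ((0 10 11 7)(1 8 2))^3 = (0 7 11 10)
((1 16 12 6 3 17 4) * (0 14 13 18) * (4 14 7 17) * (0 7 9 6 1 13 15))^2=((0 9 6 3 4 13 18 7 17 14 15)(1 16 12))^2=(0 6 4 18 17 15 9 3 13 7 14)(1 12 16)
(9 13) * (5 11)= (5 11)(9 13)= [0, 1, 2, 3, 4, 11, 6, 7, 8, 13, 10, 5, 12, 9]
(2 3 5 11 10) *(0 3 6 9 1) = (0 3 5 11 10 2 6 9 1) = [3, 0, 6, 5, 4, 11, 9, 7, 8, 1, 2, 10]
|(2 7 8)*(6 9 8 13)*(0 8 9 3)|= 7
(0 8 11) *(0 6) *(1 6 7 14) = (0 8 11 7 14 1 6) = [8, 6, 2, 3, 4, 5, 0, 14, 11, 9, 10, 7, 12, 13, 1]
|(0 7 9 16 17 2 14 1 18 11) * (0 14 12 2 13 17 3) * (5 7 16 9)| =12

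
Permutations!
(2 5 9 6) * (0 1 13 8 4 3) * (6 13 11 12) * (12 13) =(0 1 11 13 8 4 3)(2 5 9 12 6) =[1, 11, 5, 0, 3, 9, 2, 7, 4, 12, 10, 13, 6, 8]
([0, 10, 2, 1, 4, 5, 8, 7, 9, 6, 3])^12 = (10)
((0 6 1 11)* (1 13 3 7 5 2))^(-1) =((0 6 13 3 7 5 2 1 11))^(-1) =(0 11 1 2 5 7 3 13 6)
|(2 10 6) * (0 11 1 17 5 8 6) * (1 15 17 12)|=|(0 11 15 17 5 8 6 2 10)(1 12)|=18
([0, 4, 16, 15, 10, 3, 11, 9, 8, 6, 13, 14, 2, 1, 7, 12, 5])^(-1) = [0, 13, 12, 5, 1, 16, 9, 14, 8, 7, 4, 6, 15, 10, 11, 3, 2]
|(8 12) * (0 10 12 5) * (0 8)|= |(0 10 12)(5 8)|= 6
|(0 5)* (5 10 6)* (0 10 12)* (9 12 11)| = |(0 11 9 12)(5 10 6)| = 12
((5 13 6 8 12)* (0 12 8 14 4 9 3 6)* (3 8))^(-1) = ((0 12 5 13)(3 6 14 4 9 8))^(-1) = (0 13 5 12)(3 8 9 4 14 6)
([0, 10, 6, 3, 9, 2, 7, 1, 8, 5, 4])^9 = [0, 10, 6, 3, 9, 2, 7, 1, 8, 5, 4]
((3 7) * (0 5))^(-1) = (0 5)(3 7)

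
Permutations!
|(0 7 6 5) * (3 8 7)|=6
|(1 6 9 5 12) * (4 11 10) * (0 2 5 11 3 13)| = |(0 2 5 12 1 6 9 11 10 4 3 13)| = 12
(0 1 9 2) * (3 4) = (0 1 9 2)(3 4) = [1, 9, 0, 4, 3, 5, 6, 7, 8, 2]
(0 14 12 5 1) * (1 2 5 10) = (0 14 12 10 1)(2 5) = [14, 0, 5, 3, 4, 2, 6, 7, 8, 9, 1, 11, 10, 13, 12]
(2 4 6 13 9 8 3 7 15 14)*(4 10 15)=(2 10 15 14)(3 7 4 6 13 9 8)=[0, 1, 10, 7, 6, 5, 13, 4, 3, 8, 15, 11, 12, 9, 2, 14]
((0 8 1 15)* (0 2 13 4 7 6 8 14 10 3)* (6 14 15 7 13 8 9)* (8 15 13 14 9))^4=((0 13 4 14 10 3)(1 7 9 6 8)(2 15))^4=(15)(0 10 4)(1 8 6 9 7)(3 14 13)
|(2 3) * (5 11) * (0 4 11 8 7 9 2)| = |(0 4 11 5 8 7 9 2 3)| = 9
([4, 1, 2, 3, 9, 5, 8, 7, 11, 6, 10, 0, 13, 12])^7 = [4, 1, 2, 3, 9, 5, 8, 7, 11, 6, 10, 0, 13, 12]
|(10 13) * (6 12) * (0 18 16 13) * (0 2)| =6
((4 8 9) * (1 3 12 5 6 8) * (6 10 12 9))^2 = ((1 3 9 4)(5 10 12)(6 8))^2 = (1 9)(3 4)(5 12 10)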